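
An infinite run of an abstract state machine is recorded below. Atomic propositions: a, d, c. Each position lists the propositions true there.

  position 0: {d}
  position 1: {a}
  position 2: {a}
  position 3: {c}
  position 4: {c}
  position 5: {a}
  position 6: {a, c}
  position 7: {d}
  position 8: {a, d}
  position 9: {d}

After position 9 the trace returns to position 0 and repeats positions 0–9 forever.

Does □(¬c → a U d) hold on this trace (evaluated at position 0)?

¬c → a U d must hold at every position from 0 onward. It fails at position 1, so □(¬c → a U d) is false.
Positions where ¬c holds: 0, 1, 2, 5, 7, 8, 9.
Check a U d at each: 0→ok, 1→fails, 2→fails, 5→ok, 7→ok, 8→ok, 9→ok.

Violated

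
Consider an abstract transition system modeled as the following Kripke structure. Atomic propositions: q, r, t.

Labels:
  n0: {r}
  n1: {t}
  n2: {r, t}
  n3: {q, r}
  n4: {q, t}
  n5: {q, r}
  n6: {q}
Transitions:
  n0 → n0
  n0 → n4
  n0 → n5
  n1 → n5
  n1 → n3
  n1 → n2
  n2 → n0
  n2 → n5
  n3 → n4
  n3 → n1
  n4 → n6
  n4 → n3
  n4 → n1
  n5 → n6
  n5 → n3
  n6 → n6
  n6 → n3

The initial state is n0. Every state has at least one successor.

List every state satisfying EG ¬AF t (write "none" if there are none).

States satisfying ¬AF t: {n0, n5, n6}.
States satisfying EG ¬AF t: {n0, n5, n6}.

{n0, n5, n6}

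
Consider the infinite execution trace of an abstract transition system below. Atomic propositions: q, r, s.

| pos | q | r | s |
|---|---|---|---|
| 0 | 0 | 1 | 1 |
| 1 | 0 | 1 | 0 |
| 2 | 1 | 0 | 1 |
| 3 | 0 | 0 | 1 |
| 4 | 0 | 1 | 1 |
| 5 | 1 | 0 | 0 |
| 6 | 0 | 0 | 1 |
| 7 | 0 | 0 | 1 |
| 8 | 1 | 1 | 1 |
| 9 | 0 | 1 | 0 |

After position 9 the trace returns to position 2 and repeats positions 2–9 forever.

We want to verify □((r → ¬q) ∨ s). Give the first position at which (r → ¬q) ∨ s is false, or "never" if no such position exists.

(r → ¬q) ∨ s holds at every position 0..9, and those are all the positions the trace ever visits, so the invariant □((r → ¬q) ∨ s) is never violated.

never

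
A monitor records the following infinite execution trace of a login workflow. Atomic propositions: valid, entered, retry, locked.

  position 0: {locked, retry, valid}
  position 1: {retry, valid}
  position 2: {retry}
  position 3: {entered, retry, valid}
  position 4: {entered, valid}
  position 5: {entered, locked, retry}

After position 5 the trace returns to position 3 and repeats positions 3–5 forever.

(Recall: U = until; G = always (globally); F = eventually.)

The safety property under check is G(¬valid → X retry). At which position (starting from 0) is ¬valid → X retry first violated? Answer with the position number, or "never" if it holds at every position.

never

¬valid → X retry holds at every position 0..5, and those are all the positions the trace ever visits, so the invariant G(¬valid → X retry) is never violated.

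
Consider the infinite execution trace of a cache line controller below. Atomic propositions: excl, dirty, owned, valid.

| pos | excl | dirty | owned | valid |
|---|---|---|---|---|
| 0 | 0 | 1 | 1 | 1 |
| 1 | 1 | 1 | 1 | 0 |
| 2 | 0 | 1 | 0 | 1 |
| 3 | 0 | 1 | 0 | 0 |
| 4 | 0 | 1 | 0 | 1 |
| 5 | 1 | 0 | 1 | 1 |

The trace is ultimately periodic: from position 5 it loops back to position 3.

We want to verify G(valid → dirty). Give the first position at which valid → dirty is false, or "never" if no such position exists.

5

Check valid → dirty at each position in order: 0 ✓, 1 ✓, 2 ✓, 3 ✓, 4 ✓.
At position 5 the labels are {excl, owned, valid}, so valid → dirty is false there. This is the first violation.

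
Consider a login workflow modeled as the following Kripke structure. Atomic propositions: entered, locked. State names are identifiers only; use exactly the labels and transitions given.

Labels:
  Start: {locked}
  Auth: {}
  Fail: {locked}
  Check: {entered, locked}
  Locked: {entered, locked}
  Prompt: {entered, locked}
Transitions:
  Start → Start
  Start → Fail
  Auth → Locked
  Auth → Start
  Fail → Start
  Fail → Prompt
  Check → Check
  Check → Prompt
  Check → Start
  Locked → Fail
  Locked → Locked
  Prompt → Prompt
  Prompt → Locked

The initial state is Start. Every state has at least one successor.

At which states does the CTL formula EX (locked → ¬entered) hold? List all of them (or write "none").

{Start, Auth, Fail, Check, Locked}

States satisfying locked → ¬entered: {Start, Auth, Fail}.
States satisfying EX (locked → ¬entered): {Start, Auth, Fail, Check, Locked}.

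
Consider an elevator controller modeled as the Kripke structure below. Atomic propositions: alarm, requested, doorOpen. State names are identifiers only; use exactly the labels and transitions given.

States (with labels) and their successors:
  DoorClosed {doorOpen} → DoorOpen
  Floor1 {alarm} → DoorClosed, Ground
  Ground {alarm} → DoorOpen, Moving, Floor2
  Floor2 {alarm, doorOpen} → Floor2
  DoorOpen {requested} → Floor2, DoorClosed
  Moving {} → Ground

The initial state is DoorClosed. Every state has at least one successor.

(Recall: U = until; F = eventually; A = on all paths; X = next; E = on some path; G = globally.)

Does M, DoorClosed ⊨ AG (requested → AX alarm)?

States satisfying requested → AX alarm: {DoorClosed, Floor1, Ground, Floor2, Moving}.
States satisfying AG (requested → AX alarm): {Floor2}.
DoorOpen is reachable from DoorClosed and violates requested → AX alarm, so AG fails at DoorClosed.
DoorClosed ∉ Sat(AG (requested → AX alarm)).

No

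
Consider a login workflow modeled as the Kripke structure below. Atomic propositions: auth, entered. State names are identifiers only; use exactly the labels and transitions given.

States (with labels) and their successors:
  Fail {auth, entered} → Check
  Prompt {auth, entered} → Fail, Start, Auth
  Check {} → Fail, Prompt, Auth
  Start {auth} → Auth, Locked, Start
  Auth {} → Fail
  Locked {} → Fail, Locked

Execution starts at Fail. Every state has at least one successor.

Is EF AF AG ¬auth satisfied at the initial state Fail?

States satisfying AF AG ¬auth: ∅.
States satisfying EF AF AG ¬auth: ∅.
No suitable path/successor from Fail witnesses the formula.
Fail ∉ Sat(EF AF AG ¬auth).

Violated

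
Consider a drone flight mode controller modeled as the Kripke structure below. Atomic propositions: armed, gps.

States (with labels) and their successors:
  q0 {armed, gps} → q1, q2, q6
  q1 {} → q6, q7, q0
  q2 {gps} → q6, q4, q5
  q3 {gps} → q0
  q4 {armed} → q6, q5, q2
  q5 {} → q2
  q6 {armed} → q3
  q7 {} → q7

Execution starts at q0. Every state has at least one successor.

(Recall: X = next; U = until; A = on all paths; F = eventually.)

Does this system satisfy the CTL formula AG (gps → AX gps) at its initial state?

States satisfying gps → AX gps: {q1, q3, q4, q5, q6, q7}.
States satisfying AG (gps → AX gps): {q7}.
q0 is reachable from q0 and violates gps → AX gps, so AG fails at q0.
q0 ∉ Sat(AG (gps → AX gps)).

Does not hold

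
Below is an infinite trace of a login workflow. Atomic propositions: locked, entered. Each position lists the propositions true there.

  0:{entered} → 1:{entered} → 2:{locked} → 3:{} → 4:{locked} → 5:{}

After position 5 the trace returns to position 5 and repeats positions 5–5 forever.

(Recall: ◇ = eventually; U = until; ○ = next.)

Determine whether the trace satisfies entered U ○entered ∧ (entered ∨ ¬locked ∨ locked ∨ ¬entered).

Holds

Walking from position 0: ○entered first holds at position 0, and entered holds at every earlier position along the way, so entered U ○entered holds.
At position 0: entered U ○entered is true; entered ∨ ¬locked ∨ locked ∨ ¬entered is true; so entered U ○entered ∧ (entered ∨ ¬locked ∨ locked ∨ ¬entered) is true.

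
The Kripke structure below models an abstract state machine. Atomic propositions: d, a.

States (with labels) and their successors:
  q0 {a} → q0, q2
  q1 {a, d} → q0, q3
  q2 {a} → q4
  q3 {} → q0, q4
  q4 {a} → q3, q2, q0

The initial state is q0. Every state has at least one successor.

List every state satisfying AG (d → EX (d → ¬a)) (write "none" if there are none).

States satisfying d → EX (d → ¬a): {q0, q1, q2, q3, q4}.
States satisfying AG (d → EX (d → ¬a)): {q0, q1, q2, q3, q4}.

{q0, q1, q2, q3, q4}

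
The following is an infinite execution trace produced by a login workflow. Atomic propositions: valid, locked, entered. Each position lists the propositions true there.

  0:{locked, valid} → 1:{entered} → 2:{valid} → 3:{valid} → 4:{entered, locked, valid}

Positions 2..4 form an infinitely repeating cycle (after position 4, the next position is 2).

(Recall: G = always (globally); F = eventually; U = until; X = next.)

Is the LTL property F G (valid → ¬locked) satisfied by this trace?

G (valid → ¬locked) is false at every position 0..4, so it never becomes true and F G (valid → ¬locked) fails.

Violated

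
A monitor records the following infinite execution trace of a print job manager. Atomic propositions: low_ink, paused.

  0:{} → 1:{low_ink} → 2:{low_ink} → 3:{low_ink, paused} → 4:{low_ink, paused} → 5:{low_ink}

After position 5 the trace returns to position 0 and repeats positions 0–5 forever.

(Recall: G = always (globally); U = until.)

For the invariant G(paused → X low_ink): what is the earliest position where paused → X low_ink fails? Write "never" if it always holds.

paused → X low_ink holds at every position 0..5, and those are all the positions the trace ever visits, so the invariant G(paused → X low_ink) is never violated.

never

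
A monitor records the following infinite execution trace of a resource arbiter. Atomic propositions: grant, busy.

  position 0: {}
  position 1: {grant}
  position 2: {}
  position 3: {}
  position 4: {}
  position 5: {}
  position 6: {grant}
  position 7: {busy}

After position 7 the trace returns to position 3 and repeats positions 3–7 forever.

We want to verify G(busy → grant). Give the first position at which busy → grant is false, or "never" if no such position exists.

7

Check busy → grant at each position in order: 0 ✓, 1 ✓, 2 ✓, 3 ✓, 4 ✓, 5 ✓, 6 ✓.
At position 7 the labels are {busy}, so busy → grant is false there. This is the first violation.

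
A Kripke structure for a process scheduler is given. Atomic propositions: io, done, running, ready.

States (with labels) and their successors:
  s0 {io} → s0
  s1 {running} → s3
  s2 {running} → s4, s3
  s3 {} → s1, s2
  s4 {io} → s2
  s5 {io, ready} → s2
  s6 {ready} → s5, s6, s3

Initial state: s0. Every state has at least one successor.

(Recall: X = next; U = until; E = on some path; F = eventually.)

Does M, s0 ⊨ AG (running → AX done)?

States satisfying running → AX done: {s0, s3, s4, s5, s6}.
States satisfying AG (running → AX done): {s0}.
Every state reachable from s0 satisfies running → AX done.
s0 ∈ Sat(AG (running → AX done)).

Yes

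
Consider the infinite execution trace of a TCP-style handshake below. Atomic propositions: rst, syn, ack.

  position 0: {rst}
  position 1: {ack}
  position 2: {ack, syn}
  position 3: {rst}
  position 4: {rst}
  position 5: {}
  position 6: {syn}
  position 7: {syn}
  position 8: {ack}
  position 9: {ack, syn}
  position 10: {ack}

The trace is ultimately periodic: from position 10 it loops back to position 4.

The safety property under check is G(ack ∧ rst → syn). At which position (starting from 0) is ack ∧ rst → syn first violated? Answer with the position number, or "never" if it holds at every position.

never

ack ∧ rst → syn holds at every position 0..10, and those are all the positions the trace ever visits, so the invariant G(ack ∧ rst → syn) is never violated.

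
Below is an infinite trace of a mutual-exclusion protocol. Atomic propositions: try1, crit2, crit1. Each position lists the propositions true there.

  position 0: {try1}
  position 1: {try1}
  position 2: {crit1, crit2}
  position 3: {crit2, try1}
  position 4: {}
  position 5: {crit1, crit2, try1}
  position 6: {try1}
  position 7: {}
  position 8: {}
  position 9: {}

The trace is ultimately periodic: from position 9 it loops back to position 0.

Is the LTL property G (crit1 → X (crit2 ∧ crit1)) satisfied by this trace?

crit1 → X (crit2 ∧ crit1) must hold at every position from 0 onward. It fails at position 2, so G (crit1 → X (crit2 ∧ crit1)) is false.
Positions where crit1 holds: 2, 5.
Check X (crit2 ∧ crit1) at each: 2→fails, 5→fails.

Violated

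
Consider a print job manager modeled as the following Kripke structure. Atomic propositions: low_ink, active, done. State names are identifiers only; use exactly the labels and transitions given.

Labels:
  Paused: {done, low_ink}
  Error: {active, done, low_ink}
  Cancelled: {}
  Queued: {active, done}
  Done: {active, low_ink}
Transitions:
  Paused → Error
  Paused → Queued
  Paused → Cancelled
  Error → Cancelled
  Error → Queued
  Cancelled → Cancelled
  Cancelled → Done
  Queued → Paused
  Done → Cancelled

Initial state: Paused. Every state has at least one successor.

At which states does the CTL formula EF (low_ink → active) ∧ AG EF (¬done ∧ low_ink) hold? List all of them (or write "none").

States satisfying low_ink → active: {Error, Cancelled, Queued, Done}.
States satisfying EF (low_ink → active): {Paused, Error, Cancelled, Queued, Done}.
States satisfying EF (¬done ∧ low_ink): {Paused, Error, Cancelled, Queued, Done}.
States satisfying AG EF (¬done ∧ low_ink): {Paused, Error, Cancelled, Queued, Done}.
States satisfying EF (low_ink → active) ∧ AG EF (¬done ∧ low_ink): {Paused, Error, Cancelled, Queued, Done}.

{Paused, Error, Cancelled, Queued, Done}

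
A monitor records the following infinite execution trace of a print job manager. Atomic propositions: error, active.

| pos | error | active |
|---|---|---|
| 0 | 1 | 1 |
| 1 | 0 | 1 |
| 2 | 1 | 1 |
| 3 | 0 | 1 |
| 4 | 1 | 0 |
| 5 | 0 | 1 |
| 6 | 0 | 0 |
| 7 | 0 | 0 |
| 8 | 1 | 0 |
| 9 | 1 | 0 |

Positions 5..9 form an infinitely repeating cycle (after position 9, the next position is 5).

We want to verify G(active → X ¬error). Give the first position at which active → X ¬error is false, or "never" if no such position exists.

1

Check active → X ¬error at each position in order: 0 ✓.
At position 1 the labels are {active} and the next position 2 has {active, error}, so active → X ¬error is false there. This is the first violation.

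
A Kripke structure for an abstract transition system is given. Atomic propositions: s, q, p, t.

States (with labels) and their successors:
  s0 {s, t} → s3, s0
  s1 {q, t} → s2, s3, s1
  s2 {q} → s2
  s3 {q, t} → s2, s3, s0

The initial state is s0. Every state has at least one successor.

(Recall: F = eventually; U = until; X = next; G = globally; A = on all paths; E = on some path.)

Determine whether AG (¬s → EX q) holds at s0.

States satisfying ¬s → EX q: {s0, s1, s2, s3}.
States satisfying AG (¬s → EX q): {s0, s1, s2, s3}.
Every state reachable from s0 satisfies ¬s → EX q.
s0 ∈ Sat(AG (¬s → EX q)).

Yes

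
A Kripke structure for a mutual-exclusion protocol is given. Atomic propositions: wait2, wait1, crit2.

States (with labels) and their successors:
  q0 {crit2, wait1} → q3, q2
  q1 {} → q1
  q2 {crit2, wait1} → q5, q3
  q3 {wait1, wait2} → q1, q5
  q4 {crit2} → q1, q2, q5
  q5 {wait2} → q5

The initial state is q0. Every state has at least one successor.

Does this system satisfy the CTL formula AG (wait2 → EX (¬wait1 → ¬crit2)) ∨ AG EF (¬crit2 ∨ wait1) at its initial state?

Yes

States satisfying wait2 → EX (¬wait1 → ¬crit2): {q0, q1, q2, q3, q4, q5}.
States satisfying AG (wait2 → EX (¬wait1 → ¬crit2)): {q0, q1, q2, q3, q4, q5}.
States satisfying EF (¬crit2 ∨ wait1): {q0, q1, q2, q3, q4, q5}.
States satisfying AG EF (¬crit2 ∨ wait1): {q0, q1, q2, q3, q4, q5}.
States satisfying AG (wait2 → EX (¬wait1 → ¬crit2)) ∨ AG EF (¬crit2 ∨ wait1): {q0, q1, q2, q3, q4, q5}.
q0 ∈ Sat(AG (wait2 → EX (¬wait1 → ¬crit2)) ∨ AG EF (¬crit2 ∨ wait1)).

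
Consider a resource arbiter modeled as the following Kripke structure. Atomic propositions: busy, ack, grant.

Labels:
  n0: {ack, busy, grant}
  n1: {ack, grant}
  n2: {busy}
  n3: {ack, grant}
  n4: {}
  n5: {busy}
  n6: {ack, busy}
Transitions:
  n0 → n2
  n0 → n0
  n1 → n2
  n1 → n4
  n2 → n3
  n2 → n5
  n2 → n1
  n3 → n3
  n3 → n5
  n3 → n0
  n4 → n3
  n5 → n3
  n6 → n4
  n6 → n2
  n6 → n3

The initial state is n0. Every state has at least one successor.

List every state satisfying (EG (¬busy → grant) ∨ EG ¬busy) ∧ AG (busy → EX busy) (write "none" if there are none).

States satisfying ¬busy → grant: {n0, n1, n2, n3, n5, n6}.
States satisfying EG (¬busy → grant): {n0, n1, n2, n3, n5, n6}.
States satisfying ¬busy: {n1, n3, n4}.
States satisfying EG ¬busy: {n1, n3, n4}.
States satisfying EG (¬busy → grant) ∨ EG ¬busy: {n0, n1, n2, n3, n4, n5, n6}.
States satisfying busy → EX busy: {n0, n1, n2, n3, n4, n6}.
States satisfying AG (busy → EX busy): ∅.
States satisfying (EG (¬busy → grant) ∨ EG ¬busy) ∧ AG (busy → EX busy): ∅.

none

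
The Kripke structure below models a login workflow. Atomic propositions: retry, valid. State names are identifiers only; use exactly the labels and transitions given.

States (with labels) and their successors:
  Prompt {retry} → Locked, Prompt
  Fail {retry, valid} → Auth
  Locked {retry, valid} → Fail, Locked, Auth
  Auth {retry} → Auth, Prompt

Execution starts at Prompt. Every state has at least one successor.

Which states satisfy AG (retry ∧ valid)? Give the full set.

States satisfying retry ∧ valid: {Fail, Locked}.
States satisfying AG (retry ∧ valid): ∅.

none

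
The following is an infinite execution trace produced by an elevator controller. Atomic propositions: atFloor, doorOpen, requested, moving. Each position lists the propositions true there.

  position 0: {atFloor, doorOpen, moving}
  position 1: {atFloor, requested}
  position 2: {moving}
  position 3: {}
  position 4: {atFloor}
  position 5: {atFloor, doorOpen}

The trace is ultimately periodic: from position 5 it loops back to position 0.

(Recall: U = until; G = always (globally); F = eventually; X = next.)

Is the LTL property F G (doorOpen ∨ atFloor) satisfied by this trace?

G (doorOpen ∨ atFloor) is false at every position 0..5, so it never becomes true and F G (doorOpen ∨ atFloor) fails.

Does not hold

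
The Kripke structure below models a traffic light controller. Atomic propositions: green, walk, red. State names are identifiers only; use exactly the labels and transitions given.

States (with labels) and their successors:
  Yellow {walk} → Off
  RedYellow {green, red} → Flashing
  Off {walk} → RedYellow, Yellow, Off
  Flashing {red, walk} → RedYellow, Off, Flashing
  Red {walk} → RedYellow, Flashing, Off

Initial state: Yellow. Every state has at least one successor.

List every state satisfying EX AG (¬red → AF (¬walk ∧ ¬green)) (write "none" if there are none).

none

States satisfying AG (¬red → AF (¬walk ∧ ¬green)): ∅.
States satisfying EX AG (¬red → AF (¬walk ∧ ¬green)): ∅.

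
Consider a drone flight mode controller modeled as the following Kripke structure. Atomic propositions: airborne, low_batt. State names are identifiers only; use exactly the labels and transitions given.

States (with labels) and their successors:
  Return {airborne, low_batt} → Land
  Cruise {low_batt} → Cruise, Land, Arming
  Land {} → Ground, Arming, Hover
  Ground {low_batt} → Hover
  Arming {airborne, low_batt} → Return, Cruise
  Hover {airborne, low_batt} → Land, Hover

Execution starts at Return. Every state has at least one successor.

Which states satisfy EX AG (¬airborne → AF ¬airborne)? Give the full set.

{Return, Cruise, Land, Ground, Arming, Hover}

States satisfying AG (¬airborne → AF ¬airborne): {Return, Cruise, Land, Ground, Arming, Hover}.
States satisfying EX AG (¬airborne → AF ¬airborne): {Return, Cruise, Land, Ground, Arming, Hover}.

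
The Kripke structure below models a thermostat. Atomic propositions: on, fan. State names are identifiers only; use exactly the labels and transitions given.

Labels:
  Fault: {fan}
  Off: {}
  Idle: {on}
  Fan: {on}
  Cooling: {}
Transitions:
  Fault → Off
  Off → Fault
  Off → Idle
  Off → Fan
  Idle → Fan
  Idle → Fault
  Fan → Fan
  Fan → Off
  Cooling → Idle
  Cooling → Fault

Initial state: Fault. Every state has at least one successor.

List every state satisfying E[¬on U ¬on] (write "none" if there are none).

{Fault, Off, Cooling}

States satisfying ¬on: {Fault, Off, Cooling}.
States satisfying E[¬on U ¬on]: {Fault, Off, Cooling}.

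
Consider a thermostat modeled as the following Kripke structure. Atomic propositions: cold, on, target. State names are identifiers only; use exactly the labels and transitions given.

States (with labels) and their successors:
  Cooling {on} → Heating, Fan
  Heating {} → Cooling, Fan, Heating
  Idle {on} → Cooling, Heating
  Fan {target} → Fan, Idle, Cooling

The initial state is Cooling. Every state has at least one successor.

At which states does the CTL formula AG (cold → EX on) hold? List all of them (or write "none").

States satisfying cold → EX on: {Cooling, Heating, Idle, Fan}.
States satisfying AG (cold → EX on): {Cooling, Heating, Idle, Fan}.

{Cooling, Heating, Idle, Fan}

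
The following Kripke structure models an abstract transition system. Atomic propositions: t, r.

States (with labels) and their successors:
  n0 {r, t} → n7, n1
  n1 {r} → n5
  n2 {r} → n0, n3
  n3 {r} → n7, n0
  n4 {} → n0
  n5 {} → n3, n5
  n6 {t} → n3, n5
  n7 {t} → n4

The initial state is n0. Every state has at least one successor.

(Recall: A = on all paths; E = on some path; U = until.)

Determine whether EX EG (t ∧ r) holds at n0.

States satisfying EG (t ∧ r): ∅.
States satisfying EX EG (t ∧ r): ∅.
No suitable path/successor from n0 witnesses the formula.
n0 ∉ Sat(EX EG (t ∧ r)).

No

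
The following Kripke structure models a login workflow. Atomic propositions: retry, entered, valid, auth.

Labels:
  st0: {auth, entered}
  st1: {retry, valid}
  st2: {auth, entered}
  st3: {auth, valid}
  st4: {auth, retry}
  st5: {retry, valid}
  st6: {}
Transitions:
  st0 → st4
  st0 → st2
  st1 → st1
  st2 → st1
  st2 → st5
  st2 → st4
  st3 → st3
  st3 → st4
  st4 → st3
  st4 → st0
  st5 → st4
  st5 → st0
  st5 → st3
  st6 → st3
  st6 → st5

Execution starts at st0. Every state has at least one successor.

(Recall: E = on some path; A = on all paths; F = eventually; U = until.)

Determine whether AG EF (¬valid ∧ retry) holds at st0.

No

States satisfying EF (¬valid ∧ retry): {st0, st2, st3, st4, st5, st6}.
States satisfying AG EF (¬valid ∧ retry): ∅.
st1 is reachable from st0 and violates EF (¬valid ∧ retry), so AG fails at st0.
st0 ∉ Sat(AG EF (¬valid ∧ retry)).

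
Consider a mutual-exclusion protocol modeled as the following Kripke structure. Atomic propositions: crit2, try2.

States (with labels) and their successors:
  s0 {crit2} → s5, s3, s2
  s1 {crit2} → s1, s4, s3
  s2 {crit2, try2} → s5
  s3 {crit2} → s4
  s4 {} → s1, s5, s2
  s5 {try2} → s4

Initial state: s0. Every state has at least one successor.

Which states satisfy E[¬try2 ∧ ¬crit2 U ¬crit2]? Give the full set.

{s4, s5}

States satisfying ¬try2 ∧ ¬crit2: {s4}.
States satisfying ¬crit2: {s4, s5}.
States satisfying E[¬try2 ∧ ¬crit2 U ¬crit2]: {s4, s5}.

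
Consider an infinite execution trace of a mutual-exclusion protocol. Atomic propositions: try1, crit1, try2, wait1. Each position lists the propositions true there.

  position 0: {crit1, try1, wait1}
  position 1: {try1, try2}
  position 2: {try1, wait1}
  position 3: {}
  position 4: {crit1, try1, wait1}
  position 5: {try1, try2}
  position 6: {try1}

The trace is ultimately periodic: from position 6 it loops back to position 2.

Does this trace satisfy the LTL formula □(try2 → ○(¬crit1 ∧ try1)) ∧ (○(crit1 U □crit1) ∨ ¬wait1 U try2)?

Violated

try2 → ○(¬crit1 ∧ try1) holds at every position 0..6, and those are all positions ever visited, so □(try2 → ○(¬crit1 ∧ try1)) holds.
Positions where try2 holds: 1, 5.
Check ○(¬crit1 ∧ try1) at each: 1→ok, 5→ok.
At position 0: □(try2 → ○(¬crit1 ∧ try1)) is true; ○(crit1 U □crit1) ∨ ¬wait1 U try2 is false; so □(try2 → ○(¬crit1 ∧ try1)) ∧ (○(crit1 U □crit1) ∨ ¬wait1 U try2) is false.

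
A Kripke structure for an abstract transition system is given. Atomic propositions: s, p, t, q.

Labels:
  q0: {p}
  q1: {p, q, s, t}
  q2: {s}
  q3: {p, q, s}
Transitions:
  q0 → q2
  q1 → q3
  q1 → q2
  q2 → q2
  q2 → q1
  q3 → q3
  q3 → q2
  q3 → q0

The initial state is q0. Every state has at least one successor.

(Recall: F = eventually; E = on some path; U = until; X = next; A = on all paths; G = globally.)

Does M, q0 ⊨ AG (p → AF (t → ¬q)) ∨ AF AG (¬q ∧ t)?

States satisfying p → AF (t → ¬q): {q0, q1, q2, q3}.
States satisfying AG (p → AF (t → ¬q)): {q0, q1, q2, q3}.
States satisfying AG (¬q ∧ t): ∅.
States satisfying AF AG (¬q ∧ t): ∅.
States satisfying AG (p → AF (t → ¬q)) ∨ AF AG (¬q ∧ t): {q0, q1, q2, q3}.
q0 ∈ Sat(AG (p → AF (t → ¬q)) ∨ AF AG (¬q ∧ t)).

Holds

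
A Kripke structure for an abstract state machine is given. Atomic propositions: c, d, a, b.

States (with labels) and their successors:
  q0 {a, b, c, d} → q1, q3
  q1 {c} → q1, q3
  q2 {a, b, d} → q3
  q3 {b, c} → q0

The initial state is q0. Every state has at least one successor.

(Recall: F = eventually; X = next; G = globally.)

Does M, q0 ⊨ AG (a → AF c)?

Yes

States satisfying a → AF c: {q0, q1, q2, q3}.
States satisfying AG (a → AF c): {q0, q1, q2, q3}.
Every state reachable from q0 satisfies a → AF c.
q0 ∈ Sat(AG (a → AF c)).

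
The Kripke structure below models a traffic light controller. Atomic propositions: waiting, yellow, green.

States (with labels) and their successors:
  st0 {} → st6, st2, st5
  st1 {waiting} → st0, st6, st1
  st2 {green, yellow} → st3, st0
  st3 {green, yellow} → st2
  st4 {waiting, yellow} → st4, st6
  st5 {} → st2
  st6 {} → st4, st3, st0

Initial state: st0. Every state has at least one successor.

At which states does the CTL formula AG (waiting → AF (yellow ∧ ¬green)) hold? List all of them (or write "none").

{st0, st2, st3, st4, st5, st6}

States satisfying waiting → AF (yellow ∧ ¬green): {st0, st2, st3, st4, st5, st6}.
States satisfying AG (waiting → AF (yellow ∧ ¬green)): {st0, st2, st3, st4, st5, st6}.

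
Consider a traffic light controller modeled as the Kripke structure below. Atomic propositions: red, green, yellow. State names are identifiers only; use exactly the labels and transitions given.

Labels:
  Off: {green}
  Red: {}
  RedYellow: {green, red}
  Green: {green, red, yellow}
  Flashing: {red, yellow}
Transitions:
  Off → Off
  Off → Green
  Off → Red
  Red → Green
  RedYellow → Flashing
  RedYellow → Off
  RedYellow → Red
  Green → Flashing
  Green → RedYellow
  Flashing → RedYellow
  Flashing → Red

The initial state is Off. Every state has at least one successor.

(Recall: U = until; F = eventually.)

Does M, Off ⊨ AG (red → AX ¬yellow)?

States satisfying red → AX ¬yellow: {Off, Red, Flashing}.
States satisfying AG (red → AX ¬yellow): ∅.
Green is reachable from Off and violates red → AX ¬yellow, so AG fails at Off.
Off ∉ Sat(AG (red → AX ¬yellow)).

Does not hold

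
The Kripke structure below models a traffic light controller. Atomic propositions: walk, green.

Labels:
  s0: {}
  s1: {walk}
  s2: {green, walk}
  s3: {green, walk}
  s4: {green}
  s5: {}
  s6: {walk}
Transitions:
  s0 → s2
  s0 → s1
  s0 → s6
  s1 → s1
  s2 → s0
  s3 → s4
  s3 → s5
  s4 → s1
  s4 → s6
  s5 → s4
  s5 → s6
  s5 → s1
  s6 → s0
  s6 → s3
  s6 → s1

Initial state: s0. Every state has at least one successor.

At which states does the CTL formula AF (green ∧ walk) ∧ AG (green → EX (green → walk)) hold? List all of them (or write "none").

States satisfying green ∧ walk: {s2, s3}.
States satisfying AF (green ∧ walk): {s2, s3}.
States satisfying green → EX (green → walk): {s0, s1, s2, s3, s4, s5, s6}.
States satisfying AG (green → EX (green → walk)): {s0, s1, s2, s3, s4, s5, s6}.
States satisfying AF (green ∧ walk) ∧ AG (green → EX (green → walk)): {s2, s3}.

{s2, s3}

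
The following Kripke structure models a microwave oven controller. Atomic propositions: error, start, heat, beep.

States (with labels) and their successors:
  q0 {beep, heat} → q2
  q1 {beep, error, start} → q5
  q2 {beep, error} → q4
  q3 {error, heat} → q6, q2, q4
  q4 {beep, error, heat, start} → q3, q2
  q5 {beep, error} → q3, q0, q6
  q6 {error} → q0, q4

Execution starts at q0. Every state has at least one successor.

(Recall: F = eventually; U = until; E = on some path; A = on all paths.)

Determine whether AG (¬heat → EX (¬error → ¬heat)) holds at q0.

Yes

States satisfying ¬heat → EX (¬error → ¬heat): {q0, q1, q2, q3, q4, q5, q6}.
States satisfying AG (¬heat → EX (¬error → ¬heat)): {q0, q1, q2, q3, q4, q5, q6}.
Every state reachable from q0 satisfies ¬heat → EX (¬error → ¬heat).
q0 ∈ Sat(AG (¬heat → EX (¬error → ¬heat))).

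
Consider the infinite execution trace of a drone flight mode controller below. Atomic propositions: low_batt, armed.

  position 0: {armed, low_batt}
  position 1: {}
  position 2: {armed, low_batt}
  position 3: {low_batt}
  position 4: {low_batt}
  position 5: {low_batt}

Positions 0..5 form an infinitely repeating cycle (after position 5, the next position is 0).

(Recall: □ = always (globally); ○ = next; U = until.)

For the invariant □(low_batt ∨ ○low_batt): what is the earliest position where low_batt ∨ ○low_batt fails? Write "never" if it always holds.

never

low_batt ∨ ○low_batt holds at every position 0..5, and those are all the positions the trace ever visits, so the invariant □(low_batt ∨ ○low_batt) is never violated.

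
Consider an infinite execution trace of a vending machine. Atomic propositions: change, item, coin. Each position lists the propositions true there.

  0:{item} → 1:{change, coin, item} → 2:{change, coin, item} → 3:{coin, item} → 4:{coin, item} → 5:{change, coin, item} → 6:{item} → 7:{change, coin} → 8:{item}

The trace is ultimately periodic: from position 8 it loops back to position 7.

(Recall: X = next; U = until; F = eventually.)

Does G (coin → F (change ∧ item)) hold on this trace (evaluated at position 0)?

coin → F (change ∧ item) must hold at every position from 0 onward. It fails at position 7, so G (coin → F (change ∧ item)) is false.
Positions where coin holds: 1, 2, 3, 4, 5, 7.
Check F (change ∧ item) at each: 1→ok, 2→ok, 3→ok, 4→ok, 5→ok, 7→fails.

No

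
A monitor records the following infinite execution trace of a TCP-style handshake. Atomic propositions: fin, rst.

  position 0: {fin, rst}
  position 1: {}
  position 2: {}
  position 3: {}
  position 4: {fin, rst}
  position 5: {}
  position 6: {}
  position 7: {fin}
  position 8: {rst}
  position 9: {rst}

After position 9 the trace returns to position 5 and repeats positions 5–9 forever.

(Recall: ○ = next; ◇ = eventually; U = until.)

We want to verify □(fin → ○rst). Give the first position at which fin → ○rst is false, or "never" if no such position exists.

0

At position 0 the labels are {fin, rst} and the next position 1 has {}, so fin → ○rst is false there. This is the first violation.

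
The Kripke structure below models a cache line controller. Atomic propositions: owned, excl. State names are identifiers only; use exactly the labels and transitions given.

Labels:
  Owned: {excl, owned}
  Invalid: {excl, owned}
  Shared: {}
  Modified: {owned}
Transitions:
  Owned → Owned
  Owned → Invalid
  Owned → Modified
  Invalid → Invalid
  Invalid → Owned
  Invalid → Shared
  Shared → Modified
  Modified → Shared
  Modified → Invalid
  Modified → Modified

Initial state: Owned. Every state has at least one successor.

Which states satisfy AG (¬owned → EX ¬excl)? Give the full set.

States satisfying ¬owned → EX ¬excl: {Owned, Invalid, Shared, Modified}.
States satisfying AG (¬owned → EX ¬excl): {Owned, Invalid, Shared, Modified}.

{Owned, Invalid, Shared, Modified}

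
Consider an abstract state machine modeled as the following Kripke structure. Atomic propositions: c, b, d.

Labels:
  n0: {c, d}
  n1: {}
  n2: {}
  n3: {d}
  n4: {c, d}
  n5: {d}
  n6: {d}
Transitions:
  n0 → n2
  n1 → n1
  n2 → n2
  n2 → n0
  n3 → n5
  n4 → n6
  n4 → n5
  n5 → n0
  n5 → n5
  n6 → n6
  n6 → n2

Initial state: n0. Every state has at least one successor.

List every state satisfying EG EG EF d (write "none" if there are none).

States satisfying EG EF d: {n0, n2, n3, n4, n5, n6}.
States satisfying EG EG EF d: {n0, n2, n3, n4, n5, n6}.

{n0, n2, n3, n4, n5, n6}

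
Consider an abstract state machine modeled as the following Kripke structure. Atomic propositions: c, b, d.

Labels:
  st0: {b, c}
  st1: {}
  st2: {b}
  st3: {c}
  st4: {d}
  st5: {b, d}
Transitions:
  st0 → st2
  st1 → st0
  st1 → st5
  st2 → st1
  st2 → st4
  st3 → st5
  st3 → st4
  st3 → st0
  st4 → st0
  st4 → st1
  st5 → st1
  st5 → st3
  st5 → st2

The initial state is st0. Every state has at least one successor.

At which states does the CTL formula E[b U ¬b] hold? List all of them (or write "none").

States satisfying b: {st0, st2, st5}.
States satisfying ¬b: {st1, st3, st4}.
States satisfying E[b U ¬b]: {st0, st1, st2, st3, st4, st5}.

{st0, st1, st2, st3, st4, st5}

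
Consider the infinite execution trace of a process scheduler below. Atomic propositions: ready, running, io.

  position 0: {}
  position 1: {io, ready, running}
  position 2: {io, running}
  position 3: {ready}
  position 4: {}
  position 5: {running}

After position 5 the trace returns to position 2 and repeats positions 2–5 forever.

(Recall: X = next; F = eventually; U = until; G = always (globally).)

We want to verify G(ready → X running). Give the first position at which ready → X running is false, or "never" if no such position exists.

3

Check ready → X running at each position in order: 0 ✓, 1 ✓, 2 ✓.
At position 3 the labels are {ready} and the next position 4 has {}, so ready → X running is false there. This is the first violation.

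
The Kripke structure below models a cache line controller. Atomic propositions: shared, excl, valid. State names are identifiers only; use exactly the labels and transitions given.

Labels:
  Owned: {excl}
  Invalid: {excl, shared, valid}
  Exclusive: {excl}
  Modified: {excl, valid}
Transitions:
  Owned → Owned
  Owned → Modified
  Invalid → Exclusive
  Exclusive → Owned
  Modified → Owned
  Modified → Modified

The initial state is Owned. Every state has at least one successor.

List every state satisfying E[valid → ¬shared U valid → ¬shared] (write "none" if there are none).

States satisfying valid → ¬shared: {Owned, Exclusive, Modified}.
States satisfying E[valid → ¬shared U valid → ¬shared]: {Owned, Exclusive, Modified}.

{Owned, Exclusive, Modified}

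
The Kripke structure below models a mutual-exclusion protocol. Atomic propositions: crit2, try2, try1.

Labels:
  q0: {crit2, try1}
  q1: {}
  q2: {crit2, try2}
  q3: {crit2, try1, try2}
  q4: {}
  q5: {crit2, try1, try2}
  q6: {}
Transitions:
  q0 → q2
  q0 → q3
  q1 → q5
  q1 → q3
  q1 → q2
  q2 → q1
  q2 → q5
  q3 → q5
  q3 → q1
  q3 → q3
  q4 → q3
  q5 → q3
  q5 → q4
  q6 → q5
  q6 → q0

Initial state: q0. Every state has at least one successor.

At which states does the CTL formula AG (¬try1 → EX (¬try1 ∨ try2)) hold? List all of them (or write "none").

{q0, q1, q2, q3, q4, q5, q6}

States satisfying ¬try1 → EX (¬try1 ∨ try2): {q0, q1, q2, q3, q4, q5, q6}.
States satisfying AG (¬try1 → EX (¬try1 ∨ try2)): {q0, q1, q2, q3, q4, q5, q6}.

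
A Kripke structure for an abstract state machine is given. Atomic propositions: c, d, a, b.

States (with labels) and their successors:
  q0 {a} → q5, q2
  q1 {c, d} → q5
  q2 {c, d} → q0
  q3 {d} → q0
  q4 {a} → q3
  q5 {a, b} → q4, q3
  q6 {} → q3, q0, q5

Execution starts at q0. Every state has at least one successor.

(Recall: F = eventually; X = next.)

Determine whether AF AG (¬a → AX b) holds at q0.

Does not hold

States satisfying AG (¬a → AX b): ∅.
States satisfying AF AG (¬a → AX b): ∅.
There is a path from q0 along which AG (¬a → AX b) never holds.
q0 ∉ Sat(AF AG (¬a → AX b)).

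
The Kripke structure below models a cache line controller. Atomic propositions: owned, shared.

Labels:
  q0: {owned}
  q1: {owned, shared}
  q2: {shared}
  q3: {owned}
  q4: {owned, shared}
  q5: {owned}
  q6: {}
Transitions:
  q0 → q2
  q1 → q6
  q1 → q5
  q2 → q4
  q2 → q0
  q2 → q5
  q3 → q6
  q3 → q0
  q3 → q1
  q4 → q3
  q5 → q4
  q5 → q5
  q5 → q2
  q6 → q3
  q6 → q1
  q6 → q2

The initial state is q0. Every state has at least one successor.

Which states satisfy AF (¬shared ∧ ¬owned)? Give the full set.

{q6}

States satisfying ¬shared ∧ ¬owned: {q6}.
States satisfying AF (¬shared ∧ ¬owned): {q6}.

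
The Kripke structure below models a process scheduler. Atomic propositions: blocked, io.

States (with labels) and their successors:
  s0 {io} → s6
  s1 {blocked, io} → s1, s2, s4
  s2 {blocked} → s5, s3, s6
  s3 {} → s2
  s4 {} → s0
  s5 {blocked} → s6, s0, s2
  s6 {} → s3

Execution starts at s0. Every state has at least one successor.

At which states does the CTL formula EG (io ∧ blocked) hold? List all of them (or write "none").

{s1}

States satisfying io ∧ blocked: {s1}.
States satisfying EG (io ∧ blocked): {s1}.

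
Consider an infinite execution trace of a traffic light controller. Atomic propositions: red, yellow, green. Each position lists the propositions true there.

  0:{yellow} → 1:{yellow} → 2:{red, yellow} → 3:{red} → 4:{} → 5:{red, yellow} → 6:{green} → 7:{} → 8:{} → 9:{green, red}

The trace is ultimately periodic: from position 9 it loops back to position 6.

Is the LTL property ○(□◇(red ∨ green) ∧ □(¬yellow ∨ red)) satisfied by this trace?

No

The position after 0 is 1; □◇(red ∨ green) ∧ □(¬yellow ∨ red) is false there.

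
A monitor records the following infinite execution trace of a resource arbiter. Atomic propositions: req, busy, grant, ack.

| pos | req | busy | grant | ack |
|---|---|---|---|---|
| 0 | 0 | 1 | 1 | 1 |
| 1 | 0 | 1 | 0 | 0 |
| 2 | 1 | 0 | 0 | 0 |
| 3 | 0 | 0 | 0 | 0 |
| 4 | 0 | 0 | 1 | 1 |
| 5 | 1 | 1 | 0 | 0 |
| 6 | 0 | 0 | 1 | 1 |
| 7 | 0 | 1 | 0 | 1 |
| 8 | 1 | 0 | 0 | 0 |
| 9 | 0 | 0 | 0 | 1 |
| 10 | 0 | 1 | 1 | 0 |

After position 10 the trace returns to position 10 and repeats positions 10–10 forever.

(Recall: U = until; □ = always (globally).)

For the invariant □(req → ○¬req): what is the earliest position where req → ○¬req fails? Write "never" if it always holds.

never

req → ○¬req holds at every position 0..10, and those are all the positions the trace ever visits, so the invariant □(req → ○¬req) is never violated.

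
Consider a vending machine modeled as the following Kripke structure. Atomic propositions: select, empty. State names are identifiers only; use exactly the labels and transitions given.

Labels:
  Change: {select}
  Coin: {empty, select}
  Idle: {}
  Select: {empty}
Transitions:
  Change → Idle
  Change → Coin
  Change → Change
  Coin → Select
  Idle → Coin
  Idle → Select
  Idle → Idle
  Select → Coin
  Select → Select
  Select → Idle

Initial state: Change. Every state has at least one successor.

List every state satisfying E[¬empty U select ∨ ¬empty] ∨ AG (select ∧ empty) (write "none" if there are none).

States satisfying ¬empty: {Change, Idle}.
States satisfying select ∨ ¬empty: {Change, Coin, Idle}.
States satisfying E[¬empty U select ∨ ¬empty]: {Change, Coin, Idle}.
States satisfying select ∧ empty: {Coin}.
States satisfying AG (select ∧ empty): ∅.
States satisfying E[¬empty U select ∨ ¬empty] ∨ AG (select ∧ empty): {Change, Coin, Idle}.

{Change, Coin, Idle}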